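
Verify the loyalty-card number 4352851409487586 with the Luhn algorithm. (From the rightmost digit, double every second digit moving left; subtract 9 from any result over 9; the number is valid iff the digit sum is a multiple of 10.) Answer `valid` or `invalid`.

valid

From the right, keep odd positions and double even positions (subtract 9 from any doubled value over 9):
  doubled (positions 2,4,...): 7 5 8 0 2 7 1 8 → sum 38
  kept (positions 1,3,...): 6 5 8 9 4 5 2 3 → sum 42
Total = 80.
80 mod 10 = 0, so the number is valid.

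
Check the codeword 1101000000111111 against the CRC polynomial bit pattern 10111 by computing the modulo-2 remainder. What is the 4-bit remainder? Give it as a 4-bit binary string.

1011

Modulo-2 division of 1101000000111111 by 10111:
  pos 0: 11010 XOR 10111 = 01101
  pos 1: 11010 XOR 10111 = 01101
  pos 2: 11010 XOR 10111 = 01101
  pos 3: 11010 XOR 10111 = 01101
  pos 4: 11010 XOR 10111 = 01101
  pos 5: 11010 XOR 10111 = 01101
  pos 6: 11011 XOR 10111 = 01100
  pos 7: 11001 XOR 10111 = 01110
  pos 8: 11101 XOR 10111 = 01010
  pos 9: 10101 XOR 10111 = 00010
Remainder = 1011 (nonzero — an error is detected).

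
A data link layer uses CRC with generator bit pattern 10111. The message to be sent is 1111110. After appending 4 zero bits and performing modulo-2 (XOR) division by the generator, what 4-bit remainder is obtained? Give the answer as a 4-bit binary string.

1010

Append 4 zeros: 11111100000. Divide by 10111 (XOR where the leading bit is 1):
  pos 0: 11111 XOR 10111 = 01000
  pos 1: 10001 XOR 10111 = 00110
  pos 3: 11000 XOR 10111 = 01111
  pos 4: 11110 XOR 10111 = 01001
  pos 5: 10010 XOR 10111 = 00101
Remainder (last 4 bits) = 1010. This is the CRC / FCS.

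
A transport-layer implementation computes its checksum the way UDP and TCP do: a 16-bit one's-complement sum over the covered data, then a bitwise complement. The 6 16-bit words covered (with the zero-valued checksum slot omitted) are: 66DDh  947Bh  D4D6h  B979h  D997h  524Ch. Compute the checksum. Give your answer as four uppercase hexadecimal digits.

4A72

One's-complement addition (fold any carry out of bit 15 back into bit 0):
  0x66DD + 0x947B = 0x0FB58
  0xFB58 + 0xD4D6 = 0x1D02E → wrap carry → 0xD02F
  0xD02F + 0xB979 = 0x189A8 → wrap carry → 0x89A9
  0x89A9 + 0xD997 = 0x16340 → wrap carry → 0x6341
  0x6341 + 0x524C = 0x0B58D
One's-complement sum = 0xB58D.
Checksum = ~0xB58D & 0xFFFF = 0x4A72.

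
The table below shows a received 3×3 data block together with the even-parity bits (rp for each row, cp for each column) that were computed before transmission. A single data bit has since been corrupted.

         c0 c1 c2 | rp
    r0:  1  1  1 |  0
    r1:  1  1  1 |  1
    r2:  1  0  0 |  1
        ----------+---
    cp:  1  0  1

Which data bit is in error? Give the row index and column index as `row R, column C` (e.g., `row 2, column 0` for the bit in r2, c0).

row 0, column 2

Recompute each row's even parity and compare to rp:
  r0: data parity 1, sent rp 0 → mismatch
  r1: data parity 1, sent rp 1 → ok
  r2: data parity 1, sent rp 1 → ok
Recompute each column's even parity and compare to cp:
  c0: data parity 1, sent cp 1 → ok
  c1: data parity 0, sent cp 0 → ok
  c2: data parity 0, sent cp 1 → mismatch
Exactly one row (r0) and one column (c2) fail → the flipped bit is at their intersection.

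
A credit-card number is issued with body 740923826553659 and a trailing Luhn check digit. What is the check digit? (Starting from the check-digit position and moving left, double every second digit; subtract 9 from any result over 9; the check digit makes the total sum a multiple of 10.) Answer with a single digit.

Partial digits right→left: 9 5 6 3 5 5 6 2 8 3 2 9 0 4 7
Double every second digit counting from the check-digit position (so the 1st, 3rd, 5th, ... of the partial from the right).
  doubled (with −9 where >9): 9 3 1 3 7 4 0 5 → sum 32
  kept as-is: 5 3 5 2 3 9 4 → sum 31
Total = 32 + 31 = 63.
Check digit = (10 − (63 mod 10)) mod 10 = 7.

7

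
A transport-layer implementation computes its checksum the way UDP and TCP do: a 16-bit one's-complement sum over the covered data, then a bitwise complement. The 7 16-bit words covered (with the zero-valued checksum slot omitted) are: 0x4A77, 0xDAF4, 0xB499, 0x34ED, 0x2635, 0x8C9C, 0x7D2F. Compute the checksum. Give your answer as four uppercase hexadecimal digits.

One's-complement addition (fold any carry out of bit 15 back into bit 0):
  0x4A77 + 0xDAF4 = 0x1256B → wrap carry → 0x256C
  0x256C + 0xB499 = 0x0DA05
  0xDA05 + 0x34ED = 0x10EF2 → wrap carry → 0x0EF3
  0x0EF3 + 0x2635 = 0x03528
  0x3528 + 0x8C9C = 0x0C1C4
  0xC1C4 + 0x7D2F = 0x13EF3 → wrap carry → 0x3EF4
One's-complement sum = 0x3EF4.
Checksum = ~0x3EF4 & 0xFFFF = 0xC10B.

C10B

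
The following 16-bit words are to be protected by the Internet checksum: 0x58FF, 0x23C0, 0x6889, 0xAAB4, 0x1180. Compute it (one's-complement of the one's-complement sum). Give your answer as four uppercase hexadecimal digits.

One's-complement addition (fold any carry out of bit 15 back into bit 0):
  0x58FF + 0x23C0 = 0x07CBF
  0x7CBF + 0x6889 = 0x0E548
  0xE548 + 0xAAB4 = 0x18FFC → wrap carry → 0x8FFD
  0x8FFD + 0x1180 = 0x0A17D
One's-complement sum = 0xA17D.
Checksum = ~0xA17D & 0xFFFF = 0x5E82.

5E82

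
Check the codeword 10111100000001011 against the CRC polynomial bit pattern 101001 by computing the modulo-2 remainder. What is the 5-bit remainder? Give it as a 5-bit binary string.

Modulo-2 division of 10111100000001011 by 101001:
  pos 0: 101111 XOR 101001 = 000110
  pos 3: 110000 XOR 101001 = 011001
  pos 4: 110010 XOR 101001 = 011011
  pos 5: 110110 XOR 101001 = 011111
  pos 6: 111110 XOR 101001 = 010111
  pos 7: 101110 XOR 101001 = 000111
  pos 10: 111101 XOR 101001 = 010100
  pos 11: 101001 XOR 101001 = 000000
Remainder = 00000 (zero — the frame passes the CRC check).

00000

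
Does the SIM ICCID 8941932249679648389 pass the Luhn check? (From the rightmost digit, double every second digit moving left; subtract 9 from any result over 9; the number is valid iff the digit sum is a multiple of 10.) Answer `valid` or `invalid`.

From the right, keep odd positions and double even positions (subtract 9 from any doubled value over 9):
  doubled (positions 2,4,...): 7 7 3 5 9 4 6 2 9 → sum 52
  kept (positions 1,3,...): 9 3 4 9 6 4 2 9 4 8 → sum 58
Total = 110.
110 mod 10 = 0, so the number is valid.

valid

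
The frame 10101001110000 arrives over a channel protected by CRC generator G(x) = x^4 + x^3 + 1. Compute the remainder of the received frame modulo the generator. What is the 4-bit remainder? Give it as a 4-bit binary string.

0011

Modulo-2 division of 10101001110000 by 11001:
  pos 0: 10101 XOR 11001 = 01100
  pos 1: 11000 XOR 11001 = 00001
  pos 5: 10111 XOR 11001 = 01110
  pos 6: 11100 XOR 11001 = 00101
  pos 8: 10100 XOR 11001 = 01101
  pos 9: 11010 XOR 11001 = 00011
Remainder = 0011 (nonzero — an error is detected).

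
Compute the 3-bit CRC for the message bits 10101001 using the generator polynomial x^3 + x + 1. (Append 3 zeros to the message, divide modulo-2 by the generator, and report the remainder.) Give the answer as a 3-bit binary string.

111

Append 3 zeros: 10101001000. Divide by 1011 (XOR where the leading bit is 1):
  pos 0: 1010 XOR 1011 = 0001
  pos 3: 1100 XOR 1011 = 0111
  pos 4: 1111 XOR 1011 = 0100
  pos 5: 1000 XOR 1011 = 0011
  pos 7: 1100 XOR 1011 = 0111
Remainder (last 3 bits) = 111. This is the CRC / FCS.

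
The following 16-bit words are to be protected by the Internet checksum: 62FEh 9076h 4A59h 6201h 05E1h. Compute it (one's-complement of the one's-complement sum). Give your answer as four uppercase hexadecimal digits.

5A4F

One's-complement addition (fold any carry out of bit 15 back into bit 0):
  0x62FE + 0x9076 = 0x0F374
  0xF374 + 0x4A59 = 0x13DCD → wrap carry → 0x3DCE
  0x3DCE + 0x6201 = 0x09FCF
  0x9FCF + 0x05E1 = 0x0A5B0
One's-complement sum = 0xA5B0.
Checksum = ~0xA5B0 & 0xFFFF = 0x5A4F.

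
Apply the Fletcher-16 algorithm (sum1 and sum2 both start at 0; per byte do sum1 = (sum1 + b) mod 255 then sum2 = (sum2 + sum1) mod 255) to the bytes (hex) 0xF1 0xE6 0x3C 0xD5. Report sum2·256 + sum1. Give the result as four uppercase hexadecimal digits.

Running sums (mod 255):
  after byte 0 (0xF1): sum1=241, sum2=241
  after byte 1 (0xE6): sum1=216, sum2=202
  after byte 2 (0x3C): sum1=21, sum2=223
  after byte 3 (0xD5): sum1=234, sum2=202
Checksum = sum2·256 + sum1 = 202·256 + 234 = 51946 = 0xCAEA.

CAEA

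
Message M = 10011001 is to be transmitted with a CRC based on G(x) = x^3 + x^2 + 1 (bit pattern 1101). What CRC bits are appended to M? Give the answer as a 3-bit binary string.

111

Append 3 zeros: 10011001000. Divide by 1101 (XOR where the leading bit is 1):
  pos 0: 1001 XOR 1101 = 0100
  pos 1: 1001 XOR 1101 = 0100
  pos 2: 1000 XOR 1101 = 0101
  pos 3: 1010 XOR 1101 = 0111
  pos 4: 1111 XOR 1101 = 0010
  pos 6: 1000 XOR 1101 = 0101
  pos 7: 1010 XOR 1101 = 0111
Remainder (last 3 bits) = 111. This is the CRC / FCS.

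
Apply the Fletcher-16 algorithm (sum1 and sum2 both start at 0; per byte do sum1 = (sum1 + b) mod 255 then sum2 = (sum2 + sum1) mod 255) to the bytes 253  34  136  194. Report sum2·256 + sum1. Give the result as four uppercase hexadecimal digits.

Running sums (mod 255):
  after byte 0 (253): sum1=253, sum2=253
  after byte 1 (34): sum1=32, sum2=30
  after byte 2 (136): sum1=168, sum2=198
  after byte 3 (194): sum1=107, sum2=50
Checksum = sum2·256 + sum1 = 50·256 + 107 = 12907 = 0x326B.

326B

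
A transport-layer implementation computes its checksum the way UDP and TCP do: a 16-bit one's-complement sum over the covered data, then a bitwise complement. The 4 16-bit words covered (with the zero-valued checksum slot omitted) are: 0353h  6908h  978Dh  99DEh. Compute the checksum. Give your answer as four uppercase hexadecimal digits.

One's-complement addition (fold any carry out of bit 15 back into bit 0):
  0x0353 + 0x6908 = 0x06C5B
  0x6C5B + 0x978D = 0x103E8 → wrap carry → 0x03E9
  0x03E9 + 0x99DE = 0x09DC7
One's-complement sum = 0x9DC7.
Checksum = ~0x9DC7 & 0xFFFF = 0x6238.

6238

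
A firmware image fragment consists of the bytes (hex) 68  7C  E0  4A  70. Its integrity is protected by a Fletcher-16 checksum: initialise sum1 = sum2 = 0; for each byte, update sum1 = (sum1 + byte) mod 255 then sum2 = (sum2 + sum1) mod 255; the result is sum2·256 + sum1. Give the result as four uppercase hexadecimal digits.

Running sums (mod 255):
  after byte 0 (68): sum1=104, sum2=104
  after byte 1 (7C): sum1=228, sum2=77
  after byte 2 (E0): sum1=197, sum2=19
  after byte 3 (4A): sum1=16, sum2=35
  after byte 4 (70): sum1=128, sum2=163
Checksum = sum2·256 + sum1 = 163·256 + 128 = 41856 = 0xA380.

A380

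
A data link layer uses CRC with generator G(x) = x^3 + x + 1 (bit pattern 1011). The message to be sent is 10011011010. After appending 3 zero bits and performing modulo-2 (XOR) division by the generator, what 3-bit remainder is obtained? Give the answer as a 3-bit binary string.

000

Append 3 zeros: 10011011010000. Divide by 1011 (XOR where the leading bit is 1):
  pos 0: 1001 XOR 1011 = 0010
  pos 2: 1010 XOR 1011 = 0001
  pos 5: 1110 XOR 1011 = 0101
  pos 6: 1011 XOR 1011 = 0000
Remainder (last 3 bits) = 000. This is the CRC / FCS.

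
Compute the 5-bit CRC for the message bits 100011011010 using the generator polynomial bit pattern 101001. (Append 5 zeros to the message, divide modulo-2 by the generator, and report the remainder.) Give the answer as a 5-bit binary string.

Append 5 zeros: 10001101101000000. Divide by 101001 (XOR where the leading bit is 1):
  pos 0: 100011 XOR 101001 = 001010
  pos 2: 101001 XOR 101001 = 000000
  pos 8: 101000 XOR 101001 = 000001
Remainder (last 5 bits) = 01000. This is the CRC / FCS.

01000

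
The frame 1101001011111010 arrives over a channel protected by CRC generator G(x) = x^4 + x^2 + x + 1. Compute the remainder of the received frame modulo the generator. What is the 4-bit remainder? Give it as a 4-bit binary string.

Modulo-2 division of 1101001011111010 by 10111:
  pos 0: 11010 XOR 10111 = 01101
  pos 1: 11010 XOR 10111 = 01101
  pos 2: 11011 XOR 10111 = 01100
  pos 3: 11000 XOR 10111 = 01111
  pos 4: 11111 XOR 10111 = 01000
  pos 5: 10001 XOR 10111 = 00110
  pos 7: 11011 XOR 10111 = 01100
  pos 8: 11001 XOR 10111 = 01110
  pos 9: 11100 XOR 10111 = 01011
  pos 10: 10111 XOR 10111 = 00000
Remainder = 0000 (zero — the frame passes the CRC check).

0000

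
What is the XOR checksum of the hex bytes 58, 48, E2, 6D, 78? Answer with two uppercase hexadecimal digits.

XOR the bytes together:
  start with 0x58
  0x58 ⊕ 0x48 = 0x10
  0x10 ⊕ 0xE2 = 0xF2
  0xF2 ⊕ 0x6D = 0x9F
  0x9F ⊕ 0x78 = 0xE7

E7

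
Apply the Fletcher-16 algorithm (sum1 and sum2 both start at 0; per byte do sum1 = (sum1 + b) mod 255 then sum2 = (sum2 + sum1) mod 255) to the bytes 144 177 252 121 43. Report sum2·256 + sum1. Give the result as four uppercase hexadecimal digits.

Running sums (mod 255):
  after byte 0 (144): sum1=144, sum2=144
  after byte 1 (177): sum1=66, sum2=210
  after byte 2 (252): sum1=63, sum2=18
  after byte 3 (121): sum1=184, sum2=202
  after byte 4 (43): sum1=227, sum2=174
Checksum = sum2·256 + sum1 = 174·256 + 227 = 44771 = 0xAEE3.

AEE3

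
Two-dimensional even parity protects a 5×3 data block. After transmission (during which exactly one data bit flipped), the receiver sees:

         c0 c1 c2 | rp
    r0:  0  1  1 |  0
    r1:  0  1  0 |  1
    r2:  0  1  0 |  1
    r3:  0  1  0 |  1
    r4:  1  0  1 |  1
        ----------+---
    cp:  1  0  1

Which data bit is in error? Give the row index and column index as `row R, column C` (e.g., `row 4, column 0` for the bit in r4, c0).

Recompute each row's even parity and compare to rp:
  r0: data parity 0, sent rp 0 → ok
  r1: data parity 1, sent rp 1 → ok
  r2: data parity 1, sent rp 1 → ok
  r3: data parity 1, sent rp 1 → ok
  r4: data parity 0, sent rp 1 → mismatch
Recompute each column's even parity and compare to cp:
  c0: data parity 1, sent cp 1 → ok
  c1: data parity 0, sent cp 0 → ok
  c2: data parity 0, sent cp 1 → mismatch
Exactly one row (r4) and one column (c2) fail → the flipped bit is at their intersection.

row 4, column 2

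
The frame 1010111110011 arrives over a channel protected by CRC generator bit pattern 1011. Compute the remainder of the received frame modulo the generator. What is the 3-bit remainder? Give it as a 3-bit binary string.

Modulo-2 division of 1010111110011 by 1011:
  pos 0: 1010 XOR 1011 = 0001
  pos 3: 1111 XOR 1011 = 0100
  pos 4: 1001 XOR 1011 = 0010
  pos 6: 1010 XOR 1011 = 0001
  pos 9: 1011 XOR 1011 = 0000
Remainder = 000 (zero — the frame passes the CRC check).

000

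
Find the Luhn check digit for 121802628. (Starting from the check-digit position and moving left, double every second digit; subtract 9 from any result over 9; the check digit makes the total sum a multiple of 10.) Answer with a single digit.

2

Partial digits right→left: 8 2 6 2 0 8 1 2 1
Double every second digit counting from the check-digit position (so the 1st, 3rd, 5th, ... of the partial from the right).
  doubled (with −9 where >9): 7 3 0 2 2 → sum 14
  kept as-is: 2 2 8 2 → sum 14
Total = 14 + 14 = 28.
Check digit = (10 − (28 mod 10)) mod 10 = 2.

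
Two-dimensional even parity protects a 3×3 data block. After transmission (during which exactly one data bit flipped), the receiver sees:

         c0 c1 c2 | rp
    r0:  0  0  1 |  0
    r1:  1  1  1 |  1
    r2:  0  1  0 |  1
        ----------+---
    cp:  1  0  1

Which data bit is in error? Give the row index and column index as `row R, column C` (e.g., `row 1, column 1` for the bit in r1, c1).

row 0, column 2

Recompute each row's even parity and compare to rp:
  r0: data parity 1, sent rp 0 → mismatch
  r1: data parity 1, sent rp 1 → ok
  r2: data parity 1, sent rp 1 → ok
Recompute each column's even parity and compare to cp:
  c0: data parity 1, sent cp 1 → ok
  c1: data parity 0, sent cp 0 → ok
  c2: data parity 0, sent cp 1 → mismatch
Exactly one row (r0) and one column (c2) fail → the flipped bit is at their intersection.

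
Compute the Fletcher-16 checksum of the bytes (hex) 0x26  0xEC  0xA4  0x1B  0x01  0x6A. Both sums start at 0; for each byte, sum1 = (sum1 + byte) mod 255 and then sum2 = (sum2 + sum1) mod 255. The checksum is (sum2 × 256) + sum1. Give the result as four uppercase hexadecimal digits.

D53E

Running sums (mod 255):
  after byte 0 (0x26): sum1=38, sum2=38
  after byte 1 (0xEC): sum1=19, sum2=57
  after byte 2 (0xA4): sum1=183, sum2=240
  after byte 3 (0x1B): sum1=210, sum2=195
  after byte 4 (0x01): sum1=211, sum2=151
  after byte 5 (0x6A): sum1=62, sum2=213
Checksum = sum2·256 + sum1 = 213·256 + 62 = 54590 = 0xD53E.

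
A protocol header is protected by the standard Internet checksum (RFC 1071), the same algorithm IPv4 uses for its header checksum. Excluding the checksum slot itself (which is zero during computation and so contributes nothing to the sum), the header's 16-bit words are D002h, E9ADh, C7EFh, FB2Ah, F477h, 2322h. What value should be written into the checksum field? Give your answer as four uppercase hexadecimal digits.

6B9A

One's-complement addition (fold any carry out of bit 15 back into bit 0):
  0xD002 + 0xE9AD = 0x1B9AF → wrap carry → 0xB9B0
  0xB9B0 + 0xC7EF = 0x1819F → wrap carry → 0x81A0
  0x81A0 + 0xFB2A = 0x17CCA → wrap carry → 0x7CCB
  0x7CCB + 0xF477 = 0x17142 → wrap carry → 0x7143
  0x7143 + 0x2322 = 0x09465
One's-complement sum = 0x9465.
Checksum = ~0x9465 & 0xFFFF = 0x6B9A.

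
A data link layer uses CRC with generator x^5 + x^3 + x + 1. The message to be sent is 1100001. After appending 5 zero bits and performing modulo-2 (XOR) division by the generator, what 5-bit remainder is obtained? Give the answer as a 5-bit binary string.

10101

Append 5 zeros: 110000100000. Divide by 101011 (XOR where the leading bit is 1):
  pos 0: 110000 XOR 101011 = 011011
  pos 1: 110111 XOR 101011 = 011100
  pos 2: 111000 XOR 101011 = 010011
  pos 3: 100110 XOR 101011 = 001101
  pos 5: 110100 XOR 101011 = 011111
  pos 6: 111110 XOR 101011 = 010101
Remainder (last 5 bits) = 10101. This is the CRC / FCS.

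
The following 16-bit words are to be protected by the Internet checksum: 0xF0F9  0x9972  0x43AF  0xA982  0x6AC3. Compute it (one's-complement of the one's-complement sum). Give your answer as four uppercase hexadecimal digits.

1D9E

One's-complement addition (fold any carry out of bit 15 back into bit 0):
  0xF0F9 + 0x9972 = 0x18A6B → wrap carry → 0x8A6C
  0x8A6C + 0x43AF = 0x0CE1B
  0xCE1B + 0xA982 = 0x1779D → wrap carry → 0x779E
  0x779E + 0x6AC3 = 0x0E261
One's-complement sum = 0xE261.
Checksum = ~0xE261 & 0xFFFF = 0x1D9E.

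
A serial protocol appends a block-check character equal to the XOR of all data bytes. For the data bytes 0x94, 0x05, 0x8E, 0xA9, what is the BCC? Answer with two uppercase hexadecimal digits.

B6

XOR the bytes together:
  start with 0x94
  0x94 ⊕ 0x05 = 0x91
  0x91 ⊕ 0x8E = 0x1F
  0x1F ⊕ 0xA9 = 0xB6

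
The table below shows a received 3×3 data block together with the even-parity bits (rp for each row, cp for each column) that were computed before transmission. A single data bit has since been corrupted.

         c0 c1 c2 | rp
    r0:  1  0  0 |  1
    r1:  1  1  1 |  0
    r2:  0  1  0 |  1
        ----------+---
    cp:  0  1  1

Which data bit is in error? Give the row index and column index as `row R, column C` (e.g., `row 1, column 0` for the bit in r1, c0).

Recompute each row's even parity and compare to rp:
  r0: data parity 1, sent rp 1 → ok
  r1: data parity 1, sent rp 0 → mismatch
  r2: data parity 1, sent rp 1 → ok
Recompute each column's even parity and compare to cp:
  c0: data parity 0, sent cp 0 → ok
  c1: data parity 0, sent cp 1 → mismatch
  c2: data parity 1, sent cp 1 → ok
Exactly one row (r1) and one column (c1) fail → the flipped bit is at their intersection.

row 1, column 1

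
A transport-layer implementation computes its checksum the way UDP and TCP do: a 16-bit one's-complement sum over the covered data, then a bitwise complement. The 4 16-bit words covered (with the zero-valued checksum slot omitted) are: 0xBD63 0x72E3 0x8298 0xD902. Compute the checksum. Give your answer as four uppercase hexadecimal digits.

741D

One's-complement addition (fold any carry out of bit 15 back into bit 0):
  0xBD63 + 0x72E3 = 0x13046 → wrap carry → 0x3047
  0x3047 + 0x8298 = 0x0B2DF
  0xB2DF + 0xD902 = 0x18BE1 → wrap carry → 0x8BE2
One's-complement sum = 0x8BE2.
Checksum = ~0x8BE2 & 0xFFFF = 0x741D.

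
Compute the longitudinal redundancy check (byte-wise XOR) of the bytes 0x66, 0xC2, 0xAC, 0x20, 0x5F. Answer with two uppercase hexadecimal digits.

77

XOR the bytes together:
  start with 0x66
  0x66 ⊕ 0xC2 = 0xA4
  0xA4 ⊕ 0xAC = 0x08
  0x08 ⊕ 0x20 = 0x28
  0x28 ⊕ 0x5F = 0x77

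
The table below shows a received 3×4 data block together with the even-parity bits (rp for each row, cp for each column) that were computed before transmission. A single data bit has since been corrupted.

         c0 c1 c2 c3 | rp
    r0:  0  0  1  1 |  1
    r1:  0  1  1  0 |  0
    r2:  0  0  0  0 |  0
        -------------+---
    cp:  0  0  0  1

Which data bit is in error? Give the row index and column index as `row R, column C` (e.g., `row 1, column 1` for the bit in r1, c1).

row 0, column 1

Recompute each row's even parity and compare to rp:
  r0: data parity 0, sent rp 1 → mismatch
  r1: data parity 0, sent rp 0 → ok
  r2: data parity 0, sent rp 0 → ok
Recompute each column's even parity and compare to cp:
  c0: data parity 0, sent cp 0 → ok
  c1: data parity 1, sent cp 0 → mismatch
  c2: data parity 0, sent cp 0 → ok
  c3: data parity 1, sent cp 1 → ok
Exactly one row (r0) and one column (c1) fail → the flipped bit is at their intersection.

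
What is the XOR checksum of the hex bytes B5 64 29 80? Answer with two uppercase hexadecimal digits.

XOR the bytes together:
  start with 0xB5
  0xB5 ⊕ 0x64 = 0xD1
  0xD1 ⊕ 0x29 = 0xF8
  0xF8 ⊕ 0x80 = 0x78

78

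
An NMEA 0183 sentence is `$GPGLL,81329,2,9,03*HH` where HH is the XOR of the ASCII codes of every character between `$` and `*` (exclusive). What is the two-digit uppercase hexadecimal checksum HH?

XOR the ASCII codes of the payload characters:
  'G' = 0x47 → acc = 0x47
  'P' = 0x50 → acc = 0x17
  'G' = 0x47 → acc = 0x50
  'L' = 0x4C → acc = 0x1C
  'L' = 0x4C → acc = 0x50
  ',' = 0x2C → acc = 0x7C
  '8' = 0x38 → acc = 0x44
  '1' = 0x31 → acc = 0x75
  '3' = 0x33 → acc = 0x46
  '2' = 0x32 → acc = 0x74
  '9' = 0x39 → acc = 0x4D
  ',' = 0x2C → acc = 0x61
  '2' = 0x32 → acc = 0x53
  ',' = 0x2C → acc = 0x7F
  '9' = 0x39 → acc = 0x46
  ',' = 0x2C → acc = 0x6A
  '0' = 0x30 → acc = 0x5A
  '3' = 0x33 → acc = 0x69
Checksum = 0x69.

69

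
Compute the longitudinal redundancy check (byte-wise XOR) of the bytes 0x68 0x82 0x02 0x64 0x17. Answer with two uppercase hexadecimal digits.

9B

XOR the bytes together:
  start with 0x68
  0x68 ⊕ 0x82 = 0xEA
  0xEA ⊕ 0x02 = 0xE8
  0xE8 ⊕ 0x64 = 0x8C
  0x8C ⊕ 0x17 = 0x9B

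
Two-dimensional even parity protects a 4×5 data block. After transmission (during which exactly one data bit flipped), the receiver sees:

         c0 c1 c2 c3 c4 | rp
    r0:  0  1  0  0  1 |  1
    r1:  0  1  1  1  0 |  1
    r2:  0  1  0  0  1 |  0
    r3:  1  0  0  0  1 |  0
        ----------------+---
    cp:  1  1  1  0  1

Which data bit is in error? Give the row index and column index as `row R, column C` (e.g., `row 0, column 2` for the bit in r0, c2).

row 0, column 3

Recompute each row's even parity and compare to rp:
  r0: data parity 0, sent rp 1 → mismatch
  r1: data parity 1, sent rp 1 → ok
  r2: data parity 0, sent rp 0 → ok
  r3: data parity 0, sent rp 0 → ok
Recompute each column's even parity and compare to cp:
  c0: data parity 1, sent cp 1 → ok
  c1: data parity 1, sent cp 1 → ok
  c2: data parity 1, sent cp 1 → ok
  c3: data parity 1, sent cp 0 → mismatch
  c4: data parity 1, sent cp 1 → ok
Exactly one row (r0) and one column (c3) fail → the flipped bit is at their intersection.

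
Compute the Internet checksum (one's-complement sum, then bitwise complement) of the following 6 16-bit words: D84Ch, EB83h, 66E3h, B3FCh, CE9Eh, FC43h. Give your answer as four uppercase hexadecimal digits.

One's-complement addition (fold any carry out of bit 15 back into bit 0):
  0xD84C + 0xEB83 = 0x1C3CF → wrap carry → 0xC3D0
  0xC3D0 + 0x66E3 = 0x12AB3 → wrap carry → 0x2AB4
  0x2AB4 + 0xB3FC = 0x0DEB0
  0xDEB0 + 0xCE9E = 0x1AD4E → wrap carry → 0xAD4F
  0xAD4F + 0xFC43 = 0x1A992 → wrap carry → 0xA993
One's-complement sum = 0xA993.
Checksum = ~0xA993 & 0xFFFF = 0x566C.

566C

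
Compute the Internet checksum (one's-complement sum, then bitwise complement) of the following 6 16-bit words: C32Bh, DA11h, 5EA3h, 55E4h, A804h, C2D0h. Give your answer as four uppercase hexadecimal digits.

4365

One's-complement addition (fold any carry out of bit 15 back into bit 0):
  0xC32B + 0xDA11 = 0x19D3C → wrap carry → 0x9D3D
  0x9D3D + 0x5EA3 = 0x0FBE0
  0xFBE0 + 0x55E4 = 0x151C4 → wrap carry → 0x51C5
  0x51C5 + 0xA804 = 0x0F9C9
  0xF9C9 + 0xC2D0 = 0x1BC99 → wrap carry → 0xBC9A
One's-complement sum = 0xBC9A.
Checksum = ~0xBC9A & 0xFFFF = 0x4365.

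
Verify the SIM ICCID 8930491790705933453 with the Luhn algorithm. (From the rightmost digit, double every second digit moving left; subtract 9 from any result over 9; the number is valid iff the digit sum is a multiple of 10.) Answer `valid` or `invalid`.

From the right, keep odd positions and double even positions (subtract 9 from any doubled value over 9):
  doubled (positions 2,4,...): 1 6 9 0 0 5 9 0 9 → sum 39
  kept (positions 1,3,...): 3 4 3 5 7 9 1 4 3 8 → sum 47
Total = 86.
86 mod 10 = 6, so the number is invalid.

invalid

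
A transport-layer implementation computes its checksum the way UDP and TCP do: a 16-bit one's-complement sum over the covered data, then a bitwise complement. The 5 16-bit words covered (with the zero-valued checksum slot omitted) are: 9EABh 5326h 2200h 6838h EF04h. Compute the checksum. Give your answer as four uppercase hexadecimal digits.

94F0

One's-complement addition (fold any carry out of bit 15 back into bit 0):
  0x9EAB + 0x5326 = 0x0F1D1
  0xF1D1 + 0x2200 = 0x113D1 → wrap carry → 0x13D2
  0x13D2 + 0x6838 = 0x07C0A
  0x7C0A + 0xEF04 = 0x16B0E → wrap carry → 0x6B0F
One's-complement sum = 0x6B0F.
Checksum = ~0x6B0F & 0xFFFF = 0x94F0.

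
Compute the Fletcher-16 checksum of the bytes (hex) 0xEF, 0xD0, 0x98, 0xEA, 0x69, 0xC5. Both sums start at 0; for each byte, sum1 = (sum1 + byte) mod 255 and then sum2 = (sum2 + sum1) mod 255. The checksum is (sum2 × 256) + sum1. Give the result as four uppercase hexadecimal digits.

Running sums (mod 255):
  after byte 0 (0xEF): sum1=239, sum2=239
  after byte 1 (0xD0): sum1=192, sum2=176
  after byte 2 (0x98): sum1=89, sum2=10
  after byte 3 (0xEA): sum1=68, sum2=78
  after byte 4 (0x69): sum1=173, sum2=251
  after byte 5 (0xC5): sum1=115, sum2=111
Checksum = sum2·256 + sum1 = 111·256 + 115 = 28531 = 0x6F73.

6F73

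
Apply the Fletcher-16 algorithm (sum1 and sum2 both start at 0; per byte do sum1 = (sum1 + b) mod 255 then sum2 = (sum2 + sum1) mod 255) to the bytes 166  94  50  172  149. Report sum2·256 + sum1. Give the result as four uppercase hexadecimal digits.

Running sums (mod 255):
  after byte 0 (166): sum1=166, sum2=166
  after byte 1 (94): sum1=5, sum2=171
  after byte 2 (50): sum1=55, sum2=226
  after byte 3 (172): sum1=227, sum2=198
  after byte 4 (149): sum1=121, sum2=64
Checksum = sum2·256 + sum1 = 64·256 + 121 = 16505 = 0x4079.

4079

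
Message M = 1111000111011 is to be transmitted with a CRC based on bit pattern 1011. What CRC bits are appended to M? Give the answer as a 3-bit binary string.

010

Append 3 zeros: 1111000111011000. Divide by 1011 (XOR where the leading bit is 1):
  pos 0: 1111 XOR 1011 = 0100
  pos 1: 1000 XOR 1011 = 0011
  pos 3: 1100 XOR 1011 = 0111
  pos 4: 1111 XOR 1011 = 0100
  pos 5: 1001 XOR 1011 = 0010
  pos 7: 1010 XOR 1011 = 0001
  pos 10: 1110 XOR 1011 = 0101
  pos 11: 1010 XOR 1011 = 0001
Remainder (last 3 bits) = 010. This is the CRC / FCS.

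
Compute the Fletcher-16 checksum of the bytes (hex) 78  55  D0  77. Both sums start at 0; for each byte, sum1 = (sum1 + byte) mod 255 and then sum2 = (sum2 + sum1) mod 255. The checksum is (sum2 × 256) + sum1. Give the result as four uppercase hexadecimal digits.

Running sums (mod 255):
  after byte 0 (78): sum1=120, sum2=120
  after byte 1 (55): sum1=205, sum2=70
  after byte 2 (D0): sum1=158, sum2=228
  after byte 3 (77): sum1=22, sum2=250
Checksum = sum2·256 + sum1 = 250·256 + 22 = 64022 = 0xFA16.

FA16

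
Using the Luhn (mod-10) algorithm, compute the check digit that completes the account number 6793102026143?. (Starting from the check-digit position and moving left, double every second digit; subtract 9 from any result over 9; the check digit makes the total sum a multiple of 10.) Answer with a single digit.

Partial digits right→left: 3 4 1 6 2 0 2 0 1 3 9 7 6
Double every second digit counting from the check-digit position (so the 1st, 3rd, 5th, ... of the partial from the right).
  doubled (with −9 where >9): 6 2 4 4 2 9 3 → sum 30
  kept as-is: 4 6 0 0 3 7 → sum 20
Total = 30 + 20 = 50.
Check digit = (10 − (50 mod 10)) mod 10 = 0.

0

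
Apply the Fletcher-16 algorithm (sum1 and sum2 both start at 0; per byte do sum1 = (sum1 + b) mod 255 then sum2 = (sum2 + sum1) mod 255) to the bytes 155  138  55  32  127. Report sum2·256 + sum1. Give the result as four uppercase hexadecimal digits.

99FC

Running sums (mod 255):
  after byte 0 (155): sum1=155, sum2=155
  after byte 1 (138): sum1=38, sum2=193
  after byte 2 (55): sum1=93, sum2=31
  after byte 3 (32): sum1=125, sum2=156
  after byte 4 (127): sum1=252, sum2=153
Checksum = sum2·256 + sum1 = 153·256 + 252 = 39420 = 0x99FC.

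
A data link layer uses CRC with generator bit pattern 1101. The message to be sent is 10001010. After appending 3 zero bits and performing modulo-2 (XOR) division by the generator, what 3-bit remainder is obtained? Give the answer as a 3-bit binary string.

Append 3 zeros: 10001010000. Divide by 1101 (XOR where the leading bit is 1):
  pos 0: 1000 XOR 1101 = 0101
  pos 1: 1011 XOR 1101 = 0110
  pos 2: 1100 XOR 1101 = 0001
  pos 5: 1100 XOR 1101 = 0001
Remainder (last 3 bits) = 100. This is the CRC / FCS.

100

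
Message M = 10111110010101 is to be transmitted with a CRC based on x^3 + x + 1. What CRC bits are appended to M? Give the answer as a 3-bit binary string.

111

Append 3 zeros: 10111110010101000. Divide by 1011 (XOR where the leading bit is 1):
  pos 0: 1011 XOR 1011 = 0000
  pos 4: 1110 XOR 1011 = 0101
  pos 5: 1010 XOR 1011 = 0001
  pos 8: 1101 XOR 1011 = 0110
  pos 9: 1100 XOR 1011 = 0111
  pos 10: 1111 XOR 1011 = 0100
  pos 11: 1000 XOR 1011 = 0011
  pos 13: 1100 XOR 1011 = 0111
Remainder (last 3 bits) = 111. This is the CRC / FCS.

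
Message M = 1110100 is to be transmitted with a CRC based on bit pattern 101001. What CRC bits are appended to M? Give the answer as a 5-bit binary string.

01100

Append 5 zeros: 111010000000. Divide by 101001 (XOR where the leading bit is 1):
  pos 0: 111010 XOR 101001 = 010011
  pos 1: 100110 XOR 101001 = 001111
  pos 3: 111100 XOR 101001 = 010101
  pos 4: 101010 XOR 101001 = 000011
Remainder (last 5 bits) = 01100. This is the CRC / FCS.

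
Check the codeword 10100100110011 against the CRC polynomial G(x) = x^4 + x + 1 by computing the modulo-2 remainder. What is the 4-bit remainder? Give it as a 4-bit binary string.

Modulo-2 division of 10100100110011 by 10011:
  pos 0: 10100 XOR 10011 = 00111
  pos 2: 11110 XOR 10011 = 01101
  pos 3: 11010 XOR 10011 = 01001
  pos 4: 10011 XOR 10011 = 00000
  pos 9: 10011 XOR 10011 = 00000
Remainder = 0000 (zero — the frame passes the CRC check).

0000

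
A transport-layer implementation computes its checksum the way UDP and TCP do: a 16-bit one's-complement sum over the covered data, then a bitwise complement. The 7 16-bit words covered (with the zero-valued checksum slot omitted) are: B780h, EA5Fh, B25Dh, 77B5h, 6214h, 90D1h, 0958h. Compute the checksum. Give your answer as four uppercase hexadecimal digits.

One's-complement addition (fold any carry out of bit 15 back into bit 0):
  0xB780 + 0xEA5F = 0x1A1DF → wrap carry → 0xA1E0
  0xA1E0 + 0xB25D = 0x1543D → wrap carry → 0x543E
  0x543E + 0x77B5 = 0x0CBF3
  0xCBF3 + 0x6214 = 0x12E07 → wrap carry → 0x2E08
  0x2E08 + 0x90D1 = 0x0BED9
  0xBED9 + 0x0958 = 0x0C831
One's-complement sum = 0xC831.
Checksum = ~0xC831 & 0xFFFF = 0x37CE.

37CE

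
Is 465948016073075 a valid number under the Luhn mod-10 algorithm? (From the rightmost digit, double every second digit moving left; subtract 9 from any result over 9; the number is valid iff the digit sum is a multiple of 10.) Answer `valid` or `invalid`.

From the right, keep odd positions and double even positions (subtract 9 from any doubled value over 9):
  doubled (positions 2,4,...): 5 6 0 2 7 9 3 → sum 32
  kept (positions 1,3,...): 5 0 7 6 0 4 5 4 → sum 31
Total = 63.
63 mod 10 = 3, so the number is invalid.

invalid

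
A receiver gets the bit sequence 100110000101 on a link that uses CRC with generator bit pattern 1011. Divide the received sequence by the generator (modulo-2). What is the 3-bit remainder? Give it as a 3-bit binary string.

000

Modulo-2 division of 100110000101 by 1011:
  pos 0: 1001 XOR 1011 = 0010
  pos 2: 1010 XOR 1011 = 0001
  pos 5: 1000 XOR 1011 = 0011
  pos 7: 1110 XOR 1011 = 0101
  pos 8: 1011 XOR 1011 = 0000
Remainder = 000 (zero — the frame passes the CRC check).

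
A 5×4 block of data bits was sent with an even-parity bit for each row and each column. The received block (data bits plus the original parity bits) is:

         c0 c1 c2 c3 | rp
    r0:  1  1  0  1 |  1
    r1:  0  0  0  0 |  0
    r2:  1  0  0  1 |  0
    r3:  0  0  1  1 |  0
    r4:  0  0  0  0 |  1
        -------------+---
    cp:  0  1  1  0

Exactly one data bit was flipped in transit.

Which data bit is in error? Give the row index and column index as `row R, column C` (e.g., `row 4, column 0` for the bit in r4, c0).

Recompute each row's even parity and compare to rp:
  r0: data parity 1, sent rp 1 → ok
  r1: data parity 0, sent rp 0 → ok
  r2: data parity 0, sent rp 0 → ok
  r3: data parity 0, sent rp 0 → ok
  r4: data parity 0, sent rp 1 → mismatch
Recompute each column's even parity and compare to cp:
  c0: data parity 0, sent cp 0 → ok
  c1: data parity 1, sent cp 1 → ok
  c2: data parity 1, sent cp 1 → ok
  c3: data parity 1, sent cp 0 → mismatch
Exactly one row (r4) and one column (c3) fail → the flipped bit is at their intersection.

row 4, column 3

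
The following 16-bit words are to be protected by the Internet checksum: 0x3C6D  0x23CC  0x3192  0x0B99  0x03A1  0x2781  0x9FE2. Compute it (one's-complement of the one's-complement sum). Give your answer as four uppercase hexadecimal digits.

One's-complement addition (fold any carry out of bit 15 back into bit 0):
  0x3C6D + 0x23CC = 0x06039
  0x6039 + 0x3192 = 0x091CB
  0x91CB + 0x0B99 = 0x09D64
  0x9D64 + 0x03A1 = 0x0A105
  0xA105 + 0x2781 = 0x0C886
  0xC886 + 0x9FE2 = 0x16868 → wrap carry → 0x6869
One's-complement sum = 0x6869.
Checksum = ~0x6869 & 0xFFFF = 0x9796.

9796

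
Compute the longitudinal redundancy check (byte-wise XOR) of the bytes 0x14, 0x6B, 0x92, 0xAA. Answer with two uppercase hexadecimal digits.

47

XOR the bytes together:
  start with 0x14
  0x14 ⊕ 0x6B = 0x7F
  0x7F ⊕ 0x92 = 0xED
  0xED ⊕ 0xAA = 0x47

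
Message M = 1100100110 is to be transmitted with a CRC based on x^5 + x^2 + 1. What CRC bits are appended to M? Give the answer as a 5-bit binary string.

Append 5 zeros: 110010011000000. Divide by 100101 (XOR where the leading bit is 1):
  pos 0: 110010 XOR 100101 = 010111
  pos 1: 101110 XOR 100101 = 001011
  pos 3: 101111 XOR 100101 = 001010
  pos 5: 101000 XOR 100101 = 001101
  pos 7: 110100 XOR 100101 = 010001
  pos 8: 100010 XOR 100101 = 000111
Remainder (last 5 bits) = 01110. This is the CRC / FCS.

01110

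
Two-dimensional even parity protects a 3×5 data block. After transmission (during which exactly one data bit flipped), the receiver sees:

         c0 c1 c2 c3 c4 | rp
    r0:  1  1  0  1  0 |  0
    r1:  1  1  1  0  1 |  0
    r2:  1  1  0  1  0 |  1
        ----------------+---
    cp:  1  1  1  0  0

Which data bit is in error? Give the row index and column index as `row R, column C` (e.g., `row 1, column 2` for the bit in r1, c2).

Recompute each row's even parity and compare to rp:
  r0: data parity 1, sent rp 0 → mismatch
  r1: data parity 0, sent rp 0 → ok
  r2: data parity 1, sent rp 1 → ok
Recompute each column's even parity and compare to cp:
  c0: data parity 1, sent cp 1 → ok
  c1: data parity 1, sent cp 1 → ok
  c2: data parity 1, sent cp 1 → ok
  c3: data parity 0, sent cp 0 → ok
  c4: data parity 1, sent cp 0 → mismatch
Exactly one row (r0) and one column (c4) fail → the flipped bit is at their intersection.

row 0, column 4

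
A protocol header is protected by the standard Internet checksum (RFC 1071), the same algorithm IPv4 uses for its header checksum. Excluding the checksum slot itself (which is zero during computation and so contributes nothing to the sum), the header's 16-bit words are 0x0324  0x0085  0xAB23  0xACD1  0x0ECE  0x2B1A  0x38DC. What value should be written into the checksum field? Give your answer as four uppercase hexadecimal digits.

One's-complement addition (fold any carry out of bit 15 back into bit 0):
  0x0324 + 0x0085 = 0x003A9
  0x03A9 + 0xAB23 = 0x0AECC
  0xAECC + 0xACD1 = 0x15B9D → wrap carry → 0x5B9E
  0x5B9E + 0x0ECE = 0x06A6C
  0x6A6C + 0x2B1A = 0x09586
  0x9586 + 0x38DC = 0x0CE62
One's-complement sum = 0xCE62.
Checksum = ~0xCE62 & 0xFFFF = 0x319D.

319D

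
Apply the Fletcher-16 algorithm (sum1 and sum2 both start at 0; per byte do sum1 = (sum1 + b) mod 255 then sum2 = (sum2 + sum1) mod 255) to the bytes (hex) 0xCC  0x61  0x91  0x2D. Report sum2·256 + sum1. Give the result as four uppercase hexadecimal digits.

Running sums (mod 255):
  after byte 0 (0xCC): sum1=204, sum2=204
  after byte 1 (0x61): sum1=46, sum2=250
  after byte 2 (0x91): sum1=191, sum2=186
  after byte 3 (0x2D): sum1=236, sum2=167
Checksum = sum2·256 + sum1 = 167·256 + 236 = 42988 = 0xA7EC.

A7EC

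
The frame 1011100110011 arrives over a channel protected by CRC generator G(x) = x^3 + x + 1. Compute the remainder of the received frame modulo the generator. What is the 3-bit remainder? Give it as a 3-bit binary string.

000

Modulo-2 division of 1011100110011 by 1011:
  pos 0: 1011 XOR 1011 = 0000
  pos 4: 1001 XOR 1011 = 0010
  pos 6: 1010 XOR 1011 = 0001
  pos 9: 1011 XOR 1011 = 0000
Remainder = 000 (zero — the frame passes the CRC check).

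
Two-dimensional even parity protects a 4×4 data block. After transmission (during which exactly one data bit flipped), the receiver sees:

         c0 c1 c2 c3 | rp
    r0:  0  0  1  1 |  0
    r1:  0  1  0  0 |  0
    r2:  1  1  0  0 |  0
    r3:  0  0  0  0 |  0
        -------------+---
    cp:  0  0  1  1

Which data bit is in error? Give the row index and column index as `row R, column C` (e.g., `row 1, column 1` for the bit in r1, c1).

row 1, column 0

Recompute each row's even parity and compare to rp:
  r0: data parity 0, sent rp 0 → ok
  r1: data parity 1, sent rp 0 → mismatch
  r2: data parity 0, sent rp 0 → ok
  r3: data parity 0, sent rp 0 → ok
Recompute each column's even parity and compare to cp:
  c0: data parity 1, sent cp 0 → mismatch
  c1: data parity 0, sent cp 0 → ok
  c2: data parity 1, sent cp 1 → ok
  c3: data parity 1, sent cp 1 → ok
Exactly one row (r1) and one column (c0) fail → the flipped bit is at their intersection.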